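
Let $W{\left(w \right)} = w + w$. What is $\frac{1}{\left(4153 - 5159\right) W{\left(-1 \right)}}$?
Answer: $\frac{1}{2012} \approx 0.00049702$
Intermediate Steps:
$W{\left(w \right)} = 2 w$
$\frac{1}{\left(4153 - 5159\right) W{\left(-1 \right)}} = \frac{1}{\left(4153 - 5159\right) 2 \left(-1\right)} = \frac{1}{\left(-1006\right) \left(-2\right)} = \left(- \frac{1}{1006}\right) \left(- \frac{1}{2}\right) = \frac{1}{2012}$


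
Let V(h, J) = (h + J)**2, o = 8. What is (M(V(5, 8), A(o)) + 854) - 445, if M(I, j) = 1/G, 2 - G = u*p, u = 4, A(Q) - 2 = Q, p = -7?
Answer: 12271/30 ≈ 409.03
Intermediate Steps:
V(h, J) = (J + h)**2
A(Q) = 2 + Q
G = 30 (G = 2 - 4*(-7) = 2 - 1*(-28) = 2 + 28 = 30)
M(I, j) = 1/30
(M(V(5, 8), A(o)) + 854) - 445 = (1/30 + 854) - 445 = 25621/30 - 445 = 12271/30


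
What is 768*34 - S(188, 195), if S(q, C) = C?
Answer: 25917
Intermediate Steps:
768*34 - S(188, 195) = 768*34 - 1*195 = 26112 - 195 = 25917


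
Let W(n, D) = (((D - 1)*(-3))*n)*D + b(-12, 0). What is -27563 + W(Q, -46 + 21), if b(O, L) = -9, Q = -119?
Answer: 204478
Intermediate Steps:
W(n, D) = -9 + D*n*(3 - 3*D) (W(n, D) = (((D - 1)*(-3))*n)*D - 9 = (((-1 + D)*(-3))*n)*D - 9 = ((3 - 3*D)*n)*D - 9 = (n*(3 - 3*D))*D - 9 = D*n*(3 - 3*D) - 9 = -9 + D*n*(3 - 3*D))
-27563 + W(Q, -46 + 21) = -27563 + (-9 - 3*(-119)*(-46 + 21)² + 3*(-46 + 21)*(-119)) = -27563 + (-9 - 3*(-119)*(-25)² + 3*(-25)*(-119)) = -27563 + (-9 - 3*(-119)*625 + 8925) = -27563 + (-9 + 223125 + 8925) = -27563 + 232041 = 204478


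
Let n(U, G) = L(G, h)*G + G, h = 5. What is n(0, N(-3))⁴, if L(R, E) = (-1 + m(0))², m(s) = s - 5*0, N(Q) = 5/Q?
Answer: 10000/81 ≈ 123.46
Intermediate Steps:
m(s) = s (m(s) = s + 0 = s)
L(R, E) = 1 (L(R, E) = (-1 + 0)² = (-1)² = 1)
n(U, G) = 2*G (n(U, G) = 1*G + G = G + G = 2*G)
n(0, N(-3))⁴ = (2*(5/(-3)))⁴ = (2*(5*(-⅓)))⁴ = (2*(-5/3))⁴ = (-10/3)⁴ = 10000/81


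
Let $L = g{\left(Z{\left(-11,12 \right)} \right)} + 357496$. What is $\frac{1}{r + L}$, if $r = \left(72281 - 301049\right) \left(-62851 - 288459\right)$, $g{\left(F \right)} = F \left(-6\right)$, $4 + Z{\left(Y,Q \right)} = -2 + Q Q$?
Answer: $\frac{1}{80368842748} \approx 1.2443 \cdot 10^{-11}$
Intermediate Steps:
$Z{\left(Y,Q \right)} = -6 + Q^{2}$ ($Z{\left(Y,Q \right)} = -4 + \left(-2 + Q Q\right) = -4 + \left(-2 + Q^{2}\right) = -6 + Q^{2}$)
$g{\left(F \right)} = - 6 F$
$r = 80368486080$ ($r = \left(-228768\right) \left(-351310\right) = 80368486080$)
$L = 356668$ ($L = - 6 \left(-6 + 12^{2}\right) + 357496 = - 6 \left(-6 + 144\right) + 357496 = \left(-6\right) 138 + 357496 = -828 + 357496 = 356668$)
$\frac{1}{r + L} = \frac{1}{80368486080 + 356668} = \frac{1}{80368842748}$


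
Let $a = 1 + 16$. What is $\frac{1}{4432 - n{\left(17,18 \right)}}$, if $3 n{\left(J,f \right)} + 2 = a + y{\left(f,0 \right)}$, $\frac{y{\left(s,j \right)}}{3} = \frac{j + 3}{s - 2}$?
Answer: $\frac{16}{70829} \approx 0.0002259$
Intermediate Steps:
$a = 17$
$y{\left(s,j \right)} = \frac{3 \left(3 + j\right)}{-2 + s}$ ($y{\left(s,j \right)} = 3 \frac{j + 3}{s - 2} = 3 \frac{3 + j}{-2 + s} = \frac{3 \left(3 + j\right)}{-2 + s}$)
$n{\left(J,f \right)} = 5 + \frac{3}{-2 + f}$ ($n{\left(J,f \right)} = - \frac{2}{3} + \frac{17 + \frac{3 \left(3 + 0\right)}{-2 + f}}{3} = - \frac{2}{3} + \frac{17 + 3 \frac{1}{-2 + f} 3}{3} = - \frac{2}{3} + \frac{17 + \frac{9}{-2 + f}}{3} = - \frac{2}{3} + \left(\frac{17}{3} + \frac{3}{-2 + f}\right) = 5 + \frac{3}{-2 + f}$)
$\frac{1}{4432 - n{\left(17,18 \right)}} = \frac{1}{4432 - \frac{-7 + 5 \cdot 18}{-2 + 18}} = \frac{1}{4432 - \frac{-7 + 90}{16}} = \frac{1}{4432 - \frac{1}{16} \cdot 83} = \frac{1}{4432 - \frac{83}{16}} = \frac{1}{\frac{70829}{16}} = \frac{16}{70829}$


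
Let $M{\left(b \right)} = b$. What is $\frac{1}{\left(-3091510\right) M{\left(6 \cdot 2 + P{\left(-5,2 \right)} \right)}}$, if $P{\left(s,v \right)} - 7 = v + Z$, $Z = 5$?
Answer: $- \frac{1}{80379260} \approx -1.2441 \cdot 10^{-8}$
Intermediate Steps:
$P{\left(s,v \right)} = 12 + v$ ($P{\left(s,v \right)} = 7 + \left(v + 5\right) = 7 + \left(5 + v\right) = 12 + v$)
$\frac{1}{\left(-3091510\right) M{\left(6 \cdot 2 + P{\left(-5,2 \right)} \right)}} = \frac{1}{\left(-3091510\right) \left(6 \cdot 2 + \left(12 + 2\right)\right)} = - \frac{1}{3091510 \left(12 + 14\right)} = - \frac{1}{3091510 \cdot 26} = \left(- \frac{1}{3091510}\right) \frac{1}{26} = - \frac{1}{80379260}$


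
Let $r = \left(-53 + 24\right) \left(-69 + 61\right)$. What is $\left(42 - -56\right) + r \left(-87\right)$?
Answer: $-20086$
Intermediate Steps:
$r = 232$ ($r = \left(-29\right) \left(-8\right) = 232$)
$\left(42 - -56\right) + r \left(-87\right) = \left(42 - -56\right) + 232 \left(-87\right) = \left(42 + 56\right) - 20184 = 98 - 20184 = -20086$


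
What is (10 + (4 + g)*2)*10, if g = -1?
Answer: 160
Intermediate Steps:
(10 + (4 + g)*2)*10 = (10 + (4 - 1)*2)*10 = (10 + 3*2)*10 = (10 + 6)*10 = 16*10 = 160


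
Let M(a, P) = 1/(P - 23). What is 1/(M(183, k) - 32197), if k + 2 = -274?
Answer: -299/9626904 ≈ -3.1059e-5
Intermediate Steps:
k = -276 (k = -2 - 274 = -276)
M(a, P) = 1/(-23 + P)
1/(M(183, k) - 32197) = 1/(1/(-23 - 276) - 32197) = 1/(1/(-299) - 32197) = 1/(-1/299 - 32197) = 1/(-9626904/299) = -299/9626904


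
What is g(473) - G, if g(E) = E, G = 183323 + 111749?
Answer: -294599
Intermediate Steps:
G = 295072
g(473) - G = 473 - 1*295072 = 473 - 295072 = -294599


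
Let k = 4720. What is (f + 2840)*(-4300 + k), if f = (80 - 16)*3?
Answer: 1273440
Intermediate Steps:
f = 192 (f = 64*3 = 192)
(f + 2840)*(-4300 + k) = (192 + 2840)*(-4300 + 4720) = 3032*420 = 1273440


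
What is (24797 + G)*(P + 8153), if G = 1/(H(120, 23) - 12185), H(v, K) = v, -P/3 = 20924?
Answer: -16340683238676/12065 ≈ -1.3544e+9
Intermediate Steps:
P = -62772 (P = -3*20924 = -62772)
G = -1/12065 (G = 1/(120 - 12185) = 1/(-12065) = -1/12065 ≈ -8.2884e-5)
(24797 + G)*(P + 8153) = (24797 - 1/12065)*(-62772 + 8153) = (299175804/12065)*(-54619) = -16340683238676/12065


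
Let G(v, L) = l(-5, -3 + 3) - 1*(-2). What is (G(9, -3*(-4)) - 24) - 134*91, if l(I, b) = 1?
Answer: -12215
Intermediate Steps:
G(v, L) = 3 (G(v, L) = 1 - 1*(-2) = 1 + 2 = 3)
(G(9, -3*(-4)) - 24) - 134*91 = (3 - 24) - 134*91 = -21 - 12194 = -12215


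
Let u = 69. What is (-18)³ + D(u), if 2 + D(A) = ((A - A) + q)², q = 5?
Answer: -5809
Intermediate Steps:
D(A) = 23 (D(A) = -2 + ((A - A) + 5)² = -2 + (0 + 5)² = -2 + 5² = -2 + 25 = 23)
(-18)³ + D(u) = (-18)³ + 23 = -5832 + 23 = -5809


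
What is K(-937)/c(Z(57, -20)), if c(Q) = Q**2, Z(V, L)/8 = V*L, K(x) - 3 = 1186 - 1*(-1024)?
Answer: 2213/83174400 ≈ 2.6607e-5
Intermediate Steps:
K(x) = 2213 (K(x) = 3 + (1186 - 1*(-1024)) = 3 + (1186 + 1024) = 3 + 2210 = 2213)
Z(V, L) = 8*L*V (Z(V, L) = 8*(V*L) = 8*(L*V) = 8*L*V)
K(-937)/c(Z(57, -20)) = 2213/((8*(-20)*57)**2) = 2213/((-9120)**2) = 2213/83174400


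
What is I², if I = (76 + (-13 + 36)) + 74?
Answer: 29929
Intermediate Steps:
I = 173 (I = (76 + 23) + 74 = 99 + 74 = 173)
I² = 173² = 29929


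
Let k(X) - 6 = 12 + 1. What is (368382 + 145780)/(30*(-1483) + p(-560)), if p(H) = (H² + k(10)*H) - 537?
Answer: 514162/257933 ≈ 1.9934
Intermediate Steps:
k(X) = 19 (k(X) = 6 + (12 + 1) = 6 + 13 = 19)
p(H) = -537 + H² + 19*H (p(H) = (H² + 19*H) - 537 = -537 + H² + 19*H)
(368382 + 145780)/(30*(-1483) + p(-560)) = (368382 + 145780)/(30*(-1483) + (-537 + (-560)² + 19*(-560))) = 514162/(-44490 + (-537 + 313600 - 10640)) = 514162/(-44490 + 302423) = 514162/257933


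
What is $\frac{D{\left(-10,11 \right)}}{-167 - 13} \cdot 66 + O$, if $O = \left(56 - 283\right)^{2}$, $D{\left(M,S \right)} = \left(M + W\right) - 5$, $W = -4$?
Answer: $\frac{1546079}{30} \approx 51536.0$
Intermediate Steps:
$D{\left(M,S \right)} = -9 + M$ ($D{\left(M,S \right)} = \left(M - 4\right) - 5 = \left(-4 + M\right) - 5 = -9 + M$)
$O = 51529$ ($O = \left(-227\right)^{2} = 51529$)
$\frac{D{\left(-10,11 \right)}}{-167 - 13} \cdot 66 + O = \frac{-9 - 10}{-167 - 13} \cdot 66 + 51529 = - \frac{19}{-180} \cdot 66 + 51529 = \left(-19\right) \left(- \frac{1}{180}\right) 66 + 51529 = \frac{19}{180} \cdot 66 + 51529 = \frac{209}{30} + 51529 = \frac{1546079}{30}$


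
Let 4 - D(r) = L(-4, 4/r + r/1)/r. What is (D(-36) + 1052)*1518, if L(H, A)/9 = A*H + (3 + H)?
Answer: 9944671/6 ≈ 1.6574e+6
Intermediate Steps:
L(H, A) = 27 + 9*H + 9*A*H (L(H, A) = 9*(A*H + (3 + H)) = 9*(3 + H + A*H) = 27 + 9*H + 9*A*H)
D(r) = 4 - (-9 - 144/r - 36*r)/r (D(r) = 4 - (27 + 9*(-4) + 9*(4/r + r/1)*(-4))/r = 4 - (27 - 36 + 9*(4/r + r*1)*(-4))/r = 4 - (27 - 36 + 9*(4/r + r)*(-4))/r = 4 - (27 - 36 + 9*(r + 4/r)*(-4))/r = 4 - (27 - 36 + (-144/r - 36*r))/r = 4 - (-9 - 144/r - 36*r)/r)
(D(-36) + 1052)*1518 = ((40 + 9/(-36) + 144/(-36)**2) + 1052)*1518 = ((40 + 9*(-1/36) + 144*(1/1296)) + 1052)*1518 = ((40 - 1/4 + 1/9) + 1052)*1518 = (1435/36 + 1052)*1518 = (39307/36)*1518 = 9944671/6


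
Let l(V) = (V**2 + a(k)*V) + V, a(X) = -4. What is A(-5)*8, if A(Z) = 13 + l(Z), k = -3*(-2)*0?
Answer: 424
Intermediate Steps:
k = 0 (k = 6*0 = 0)
l(V) = V**2 - 3*V (l(V) = (V**2 - 4*V) + V = V**2 - 3*V)
A(Z) = 13 + Z*(-3 + Z)
A(-5)*8 = (13 - 5*(-3 - 5))*8 = (13 - 5*(-8))*8 = (13 + 40)*8 = 53*8 = 424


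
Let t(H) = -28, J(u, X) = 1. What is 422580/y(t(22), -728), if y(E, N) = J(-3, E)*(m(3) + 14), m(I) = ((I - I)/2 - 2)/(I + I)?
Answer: 1267740/41 ≈ 30921.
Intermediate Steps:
m(I) = -1/I (m(I) = (0*(½) - 2)/((2*I)) = (0 - 2)*(1/(2*I)) = -1/I)
y(E, N) = 41/3 (y(E, N) = 1*(-1/3 + 14) = 1*(-1*⅓ + 14) = 1*(-⅓ + 14) = 1*(41/3) = 41/3)
422580/y(t(22), -728) = 422580/(41/3) = 422580*(3/41) = 1267740/41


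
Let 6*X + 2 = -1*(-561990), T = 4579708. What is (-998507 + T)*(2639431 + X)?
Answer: 29363294803687/3 ≈ 9.7878e+12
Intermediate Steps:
X = 280994/3 (X = -⅓ + (-1*(-561990))/6 = -⅓ + (⅙)*561990 = -⅓ + 93665 = 280994/3 ≈ 93665.)
(-998507 + T)*(2639431 + X) = (-998507 + 4579708)*(2639431 + 280994/3) = 3581201*(8199287/3) = 29363294803687/3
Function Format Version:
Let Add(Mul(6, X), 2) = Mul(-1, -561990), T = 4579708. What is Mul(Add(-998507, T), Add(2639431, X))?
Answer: Rational(29363294803687, 3) ≈ 9.7878e+12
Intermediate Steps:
X = Rational(280994, 3) (X = Add(Rational(-1, 3), Mul(Rational(1, 6), Mul(-1, -561990))) = Add(Rational(-1, 3), Mul(Rational(1, 6), 561990)) = Add(Rational(-1, 3), 93665) = Rational(280994, 3) ≈ 93665.)
Mul(Add(-998507, T), Add(2639431, X)) = Mul(Add(-998507, 4579708), Add(2639431, Rational(280994, 3))) = Mul(3581201, Rational(8199287, 3)) = Rational(29363294803687, 3)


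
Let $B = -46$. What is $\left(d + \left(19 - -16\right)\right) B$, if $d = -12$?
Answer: $-1058$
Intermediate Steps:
$\left(d + \left(19 - -16\right)\right) B = \left(-12 + \left(19 - -16\right)\right) \left(-46\right) = \left(-12 + \left(19 + 16\right)\right) \left(-46\right) = \left(-12 + 35\right) \left(-46\right) = 23 \left(-46\right) = -1058$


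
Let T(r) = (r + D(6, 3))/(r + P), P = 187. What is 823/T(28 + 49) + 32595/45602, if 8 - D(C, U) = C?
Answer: 9910612749/3602558 ≈ 2751.0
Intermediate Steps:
D(C, U) = 8 - C
T(r) = (2 + r)/(187 + r) (T(r) = (r + (8 - 1*6))/(r + 187) = (r + (8 - 6))/(187 + r) = (r + 2)/(187 + r) = (2 + r)/(187 + r))
823/T(28 + 49) + 32595/45602 = 823/(((2 + (28 + 49))/(187 + (28 + 49)))) + 32595/45602 = 823/(((2 + 77)/(187 + 77))) + 32595*(1/45602) = 823/((79/264)) + 32595/45602 = 823/(((1/264)*79)) + 32595/45602 = 823/(79/264) + 32595/45602 = 823*(264/79) + 32595/45602 = 217272/79 + 32595/45602 = 9910612749/3602558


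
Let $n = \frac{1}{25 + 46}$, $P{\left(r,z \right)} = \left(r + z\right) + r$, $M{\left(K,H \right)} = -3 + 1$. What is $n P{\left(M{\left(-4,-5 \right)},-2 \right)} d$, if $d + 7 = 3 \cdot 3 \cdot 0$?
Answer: $\frac{42}{71} \approx 0.59155$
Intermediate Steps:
$d = -7$ ($d = -7 + 3 \cdot 3 \cdot 0 = -7 + 9 \cdot 0 = -7 + 0 = -7$)
$M{\left(K,H \right)} = -2$
$P{\left(r,z \right)} = z + 2 r$
$n = \frac{1}{71} \approx 0.014085$
$n P{\left(M{\left(-4,-5 \right)},-2 \right)} d = \frac{-2 + 2 \left(-2\right)}{71} \left(-7\right) = \frac{-2 - 4}{71} \left(-7\right) = \frac{1}{71} \left(-6\right) \left(-7\right) = \left(- \frac{6}{71}\right) \left(-7\right) = \frac{42}{71}$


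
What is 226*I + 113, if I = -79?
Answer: -17741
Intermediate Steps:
226*I + 113 = 226*(-79) + 113 = -17854 + 113 = -17741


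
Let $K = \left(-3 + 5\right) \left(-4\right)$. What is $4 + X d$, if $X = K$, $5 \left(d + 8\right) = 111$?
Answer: $- \frac{548}{5} \approx -109.6$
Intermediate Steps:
$d = \frac{71}{5}$ ($d = -8 + \frac{1}{5} \cdot 111 = -8 + \frac{111}{5} = \frac{71}{5} \approx 14.2$)
$K = -8$ ($K = 2 \left(-4\right) = -8$)
$X = -8$
$4 + X d = 4 - \frac{568}{5} = - \frac{548}{5}$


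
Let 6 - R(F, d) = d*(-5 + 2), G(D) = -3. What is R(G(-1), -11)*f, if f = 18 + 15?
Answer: -891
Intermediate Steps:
R(F, d) = 6 + 3*d (R(F, d) = 6 - d*(-5 + 2) = 6 - d*(-3) = 6 - (-3)*d = 6 + 3*d)
f = 33
R(G(-1), -11)*f = (6 + 3*(-11))*33 = (6 - 33)*33 = -27*33 = -891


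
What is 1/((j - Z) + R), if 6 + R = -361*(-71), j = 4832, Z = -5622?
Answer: 1/36079 ≈ 2.7717e-5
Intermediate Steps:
R = 25625 (R = -6 - 361*(-71) = -6 + 25631 = 25625)
1/((j - Z) + R) = 1/((4832 - 1*(-5622)) + 25625) = 1/((4832 + 5622) + 25625) = 1/(10454 + 25625) = 1/36079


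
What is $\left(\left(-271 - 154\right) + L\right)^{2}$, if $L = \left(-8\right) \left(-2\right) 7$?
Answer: $97969$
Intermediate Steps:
$L = 112$ ($L = 16 \cdot 7 = 112$)
$\left(\left(-271 - 154\right) + L\right)^{2} = \left(\left(-271 - 154\right) + 112\right)^{2} = \left(-425 + 112\right)^{2} = \left(-313\right)^{2} = 97969$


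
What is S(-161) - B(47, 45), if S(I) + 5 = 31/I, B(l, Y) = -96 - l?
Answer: 22187/161 ≈ 137.81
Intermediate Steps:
S(I) = -5 + 31/I
S(-161) - B(47, 45) = (-5 + 31/(-161)) - (-96 - 1*47) = (-5 + 31*(-1/161)) - (-96 - 47) = (-5 - 31/161) - 1*(-143) = -836/161 + 143 = 22187/161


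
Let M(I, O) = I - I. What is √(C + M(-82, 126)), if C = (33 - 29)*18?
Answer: 6*√2 ≈ 8.4853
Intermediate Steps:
M(I, O) = 0
C = 72 (C = 4*18 = 72)
√(C + M(-82, 126)) = √(72 + 0) = √72 = 6*√2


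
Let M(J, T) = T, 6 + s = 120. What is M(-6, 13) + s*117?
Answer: 13351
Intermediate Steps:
s = 114 (s = -6 + 120 = 114)
M(-6, 13) + s*117 = 13 + 114*117 = 13 + 13338 = 13351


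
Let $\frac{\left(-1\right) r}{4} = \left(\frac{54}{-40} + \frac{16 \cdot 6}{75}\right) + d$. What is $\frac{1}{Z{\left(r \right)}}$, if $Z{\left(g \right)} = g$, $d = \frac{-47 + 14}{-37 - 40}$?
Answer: $- \frac{175}{251} \approx -0.69721$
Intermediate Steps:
$d = \frac{3}{7}$ ($d = - \frac{33}{-77} = \left(-33\right) \left(- \frac{1}{77}\right) = \frac{3}{7} \approx 0.42857$)
$r = - \frac{251}{175}$ ($r = - 4 \left(\left(\frac{54}{-40} + \frac{16 \cdot 6}{75}\right) + \frac{3}{7}\right) = - 4 \left(\left(54 \left(- \frac{1}{40}\right) + 96 \cdot \frac{1}{75}\right) + \frac{3}{7}\right) = - 4 \left(\left(- \frac{27}{20} + \frac{32}{25}\right) + \frac{3}{7}\right) = - 4 \left(- \frac{7}{100} + \frac{3}{7}\right) = \left(-4\right) \frac{251}{700} = - \frac{251}{175} \approx -1.4343$)
$\frac{1}{Z{\left(r \right)}} = \frac{1}{- \frac{251}{175}} = - \frac{175}{251}$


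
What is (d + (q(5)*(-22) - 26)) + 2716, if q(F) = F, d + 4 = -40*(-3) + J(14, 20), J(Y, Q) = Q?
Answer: 2716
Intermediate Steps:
d = 136 (d = -4 + (-40*(-3) + 20) = -4 + (120 + 20) = -4 + 140 = 136)
(d + (q(5)*(-22) - 26)) + 2716 = (136 + (5*(-22) - 26)) + 2716 = (136 + (-110 - 26)) + 2716 = (136 - 136) + 2716 = 0 + 2716 = 2716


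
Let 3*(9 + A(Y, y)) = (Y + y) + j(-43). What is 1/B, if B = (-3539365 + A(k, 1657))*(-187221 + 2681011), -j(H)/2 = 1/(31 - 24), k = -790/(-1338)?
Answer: -14049/123983518445116720 ≈ -1.1331e-13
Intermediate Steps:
k = 395/669 (k = -790*(-1/1338) = 395/669 ≈ 0.59043)
j(H) = -2/7 (j(H) = -2/(31 - 24) = -2/7)
A(Y, y) = -191/21 + Y/3 + y/3 (A(Y, y) = -9 + ((Y + y) - 2/7)/3 = -9 + (-2/7 + Y + y)/3 = -9 + (-2/21 + Y/3 + y/3) = -191/21 + Y/3 + y/3)
B = -123983518445116720/14049 (B = (-3539365 + (-191/21 + (⅓)*(395/669) + (⅓)*1657))*(-187221 + 2681011) = (-3539365 + (-191/21 + 395/2007 + 1657/3))*2493790 = (-3539365 + 7634717/14049)*2493790 = -49716904168/14049*2493790 = -123983518445116720/14049 ≈ -8.8251e+12)
1/B = 1/(-123983518445116720/14049) = -14049/123983518445116720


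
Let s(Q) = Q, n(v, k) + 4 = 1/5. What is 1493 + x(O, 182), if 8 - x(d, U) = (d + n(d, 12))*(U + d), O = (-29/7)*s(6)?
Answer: 294209/49 ≈ 6004.3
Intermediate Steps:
n(v, k) = -19/5 (n(v, k) = -4 + 1/5 = -4 + ⅕ = -19/5)
O = -174/7 (O = -29/7*6 = -174/7 ≈ -24.857)
x(d, U) = 8 - (-19/5 + d)*(U + d) (x(d, U) = 8 - (d - 19/5)*(U + d) = 8 - (-19/5 + d)*(U + d))
1493 + x(O, 182) = 1493 + (8 - (-174/7)² + (19/5)*182 + (19/5)*(-174/7) - 1*182*(-174/7)) = 1493 + (8 - 1*30276/49 + 3458/5 - 3306/35 + 4524) = 1493 + (8 - 30276/49 + 3458/5 - 3306/35 + 4524) = 1493 + 221052/49 = 294209/49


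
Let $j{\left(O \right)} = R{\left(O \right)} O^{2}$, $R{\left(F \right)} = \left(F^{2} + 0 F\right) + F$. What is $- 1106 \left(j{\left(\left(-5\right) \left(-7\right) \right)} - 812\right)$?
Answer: $-1706212928$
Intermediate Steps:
$R{\left(F \right)} = F + F^{2}$ ($R{\left(F \right)} = \left(F^{2} + 0\right) + F = F^{2} + F = F + F^{2}$)
$j{\left(O \right)} = O^{3} \left(1 + O\right)$ ($j{\left(O \right)} = O \left(1 + O\right) O^{2} = O^{3} \left(1 + O\right)$)
$- 1106 \left(j{\left(\left(-5\right) \left(-7\right) \right)} - 812\right) = - 1106 \left(\left(\left(-5\right) \left(-7\right)\right)^{3} \left(1 - -35\right) - 812\right) = - 1106 \left(35^{3} \left(1 + 35\right) - 812\right) = - 1106 \left(42875 \cdot 36 - 812\right) = - 1106 \left(1543500 - 812\right) = \left(-1106\right) 1542688 = -1706212928$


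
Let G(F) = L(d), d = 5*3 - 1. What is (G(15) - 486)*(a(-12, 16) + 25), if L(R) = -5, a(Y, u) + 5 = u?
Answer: -17676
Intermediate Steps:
d = 14 (d = 15 - 1 = 14)
a(Y, u) = -5 + u
G(F) = -5
(G(15) - 486)*(a(-12, 16) + 25) = (-5 - 486)*((-5 + 16) + 25) = -491*(11 + 25) = -491*36 = -17676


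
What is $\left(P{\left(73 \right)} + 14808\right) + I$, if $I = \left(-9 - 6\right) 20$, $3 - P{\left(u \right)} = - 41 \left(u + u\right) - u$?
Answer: $20570$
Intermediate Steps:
$P{\left(u \right)} = 3 + 83 u$ ($P{\left(u \right)} = 3 - \left(- 41 \left(u + u\right) - u\right) = 3 - \left(- 41 \cdot 2 u - u\right) = 3 - \left(- 82 u - u\right) = 3 - - 83 u = 3 + 83 u$)
$I = -300$ ($I = \left(-15\right) 20 = -300$)
$\left(P{\left(73 \right)} + 14808\right) + I = \left(\left(3 + 83 \cdot 73\right) + 14808\right) - 300 = \left(\left(3 + 6059\right) + 14808\right) - 300 = \left(6062 + 14808\right) - 300 = 20870 - 300 = 20570$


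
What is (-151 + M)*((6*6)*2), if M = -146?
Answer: -21384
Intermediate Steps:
(-151 + M)*((6*6)*2) = (-151 - 146)*((6*6)*2) = -10692*2 = -297*72 = -21384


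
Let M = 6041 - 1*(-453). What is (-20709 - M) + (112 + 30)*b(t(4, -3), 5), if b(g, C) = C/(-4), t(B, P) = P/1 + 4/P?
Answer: -54761/2 ≈ -27381.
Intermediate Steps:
t(B, P) = P + 4/P (t(B, P) = P*1 + 4/P = P + 4/P)
M = 6494 (M = 6041 + 453 = 6494)
b(g, C) = -C/4 (b(g, C) = C*(-¼) = -C/4)
(-20709 - M) + (112 + 30)*b(t(4, -3), 5) = (-20709 - 1*6494) + (112 + 30)*(-¼*5) = (-20709 - 6494) + 142*(-5/4) = -27203 - 355/2 = -54761/2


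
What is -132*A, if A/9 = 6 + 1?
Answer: -8316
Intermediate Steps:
A = 63 (A = 9*(6 + 1) = 9*7 = 63)
-132*A = -132*63 = -8316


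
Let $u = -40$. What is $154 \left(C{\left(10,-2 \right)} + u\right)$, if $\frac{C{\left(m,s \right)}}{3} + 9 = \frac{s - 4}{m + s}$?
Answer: $- \frac{21329}{2} \approx -10665.0$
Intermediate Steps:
$C{\left(m,s \right)} = -27 + \frac{3 \left(-4 + s\right)}{m + s}$ ($C{\left(m,s \right)} = -27 + 3 \frac{s - 4}{m + s} = -27 + 3 \frac{-4 + s}{m + s} = -27 + \frac{3 \left(-4 + s\right)}{m + s}$)
$154 \left(C{\left(10,-2 \right)} + u\right) = 154 \left(\frac{3 \left(-4 - 90 - -16\right)}{10 - 2} - 40\right) = 154 \left(\frac{3 \left(-4 - 90 + 16\right)}{8} - 40\right) = 154 \left(3 \cdot \frac{1}{8} \left(-78\right) - 40\right) = 154 \left(- \frac{117}{4} - 40\right) = 154 \left(- \frac{277}{4}\right) = - \frac{21329}{2}$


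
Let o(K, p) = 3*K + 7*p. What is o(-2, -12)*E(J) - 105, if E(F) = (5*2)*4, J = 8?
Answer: -3705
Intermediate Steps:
E(F) = 40 (E(F) = 10*4 = 40)
o(-2, -12)*E(J) - 105 = (3*(-2) + 7*(-12))*40 - 105 = (-6 - 84)*40 - 105 = -90*40 - 105 = -3600 - 105 = -3705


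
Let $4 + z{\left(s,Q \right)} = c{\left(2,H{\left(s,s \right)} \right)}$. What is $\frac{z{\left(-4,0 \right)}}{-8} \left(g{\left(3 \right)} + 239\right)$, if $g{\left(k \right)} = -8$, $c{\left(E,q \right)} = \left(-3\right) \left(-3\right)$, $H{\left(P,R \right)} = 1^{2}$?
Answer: $- \frac{1155}{8} \approx -144.38$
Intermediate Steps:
$H{\left(P,R \right)} = 1$
$c{\left(E,q \right)} = 9$
$z{\left(s,Q \right)} = 5$ ($z{\left(s,Q \right)} = -4 + 9 = 5$)
$\frac{z{\left(-4,0 \right)}}{-8} \left(g{\left(3 \right)} + 239\right) = \frac{1}{-8} \cdot 5 \left(-8 + 239\right) = \left(- \frac{1}{8}\right) 5 \cdot 231 = \left(- \frac{5}{8}\right) 231 = - \frac{1155}{8}$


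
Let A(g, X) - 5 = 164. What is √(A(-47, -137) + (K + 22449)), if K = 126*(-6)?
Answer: √21862 ≈ 147.86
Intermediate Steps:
K = -756
A(g, X) = 169 (A(g, X) = 5 + 164 = 169)
√(A(-47, -137) + (K + 22449)) = √(169 + (-756 + 22449)) = √(169 + 21693) = √21862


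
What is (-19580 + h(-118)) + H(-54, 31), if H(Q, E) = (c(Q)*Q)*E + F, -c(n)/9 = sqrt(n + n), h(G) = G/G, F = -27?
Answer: -19606 + 90396*I*sqrt(3) ≈ -19606.0 + 1.5657e+5*I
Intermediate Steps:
h(G) = 1
c(n) = -9*sqrt(2)*sqrt(n) (c(n) = -9*sqrt(n + n) = -9*sqrt(2)*sqrt(n))
H(Q, E) = -27 - 9*E*sqrt(2)*Q**(3/2) (H(Q, E) = ((-9*sqrt(2)*sqrt(Q))*Q)*E - 27 = (-9*sqrt(2)*Q**(3/2))*E - 27 = -9*E*sqrt(2)*Q**(3/2) - 27 = -27 - 9*E*sqrt(2)*Q**(3/2))
(-19580 + h(-118)) + H(-54, 31) = (-19580 + 1) + (-27 - 9*31*sqrt(2)*(-54)**(3/2)) = -19579 + (-27 - 9*31*sqrt(2)*(-162*I*sqrt(6))) = -19579 + (-27 + 90396*I*sqrt(3)) = -19606 + 90396*I*sqrt(3)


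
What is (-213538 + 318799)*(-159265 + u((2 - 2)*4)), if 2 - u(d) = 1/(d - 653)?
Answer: -10947011160618/653 ≈ -1.6764e+10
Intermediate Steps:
u(d) = 2 - 1/(-653 + d) (u(d) = 2 - 1/(d - 653) = 2 - 1/(-653 + d))
(-213538 + 318799)*(-159265 + u((2 - 2)*4)) = (-213538 + 318799)*(-159265 + (-1307 + 2*((2 - 2)*4))/(-653 + (2 - 2)*4)) = 105261*(-159265 + (-1307 + 2*(0*4))/(-653 + 0*4)) = 105261*(-159265 + (-1307 + 2*0)/(-653 + 0)) = 105261*(-159265 + (-1307 + 0)/(-653)) = 105261*(-159265 - 1/653*(-1307)) = 105261*(-159265 + 1307/653) = 105261*(-103998738/653) = -10947011160618/653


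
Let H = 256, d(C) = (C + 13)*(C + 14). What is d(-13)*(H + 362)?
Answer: 0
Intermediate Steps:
d(C) = (13 + C)*(14 + C)
d(-13)*(H + 362) = (182 + (-13)² + 27*(-13))*(256 + 362) = (182 + 169 - 351)*618 = 0*618 = 0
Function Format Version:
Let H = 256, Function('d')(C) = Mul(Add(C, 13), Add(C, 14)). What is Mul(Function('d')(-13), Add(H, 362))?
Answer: 0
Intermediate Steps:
Function('d')(C) = Mul(Add(13, C), Add(14, C))
Mul(Function('d')(-13), Add(H, 362)) = Mul(Add(182, Pow(-13, 2), Mul(27, -13)), Add(256, 362)) = Mul(Add(182, 169, -351), 618) = Mul(0, 618) = 0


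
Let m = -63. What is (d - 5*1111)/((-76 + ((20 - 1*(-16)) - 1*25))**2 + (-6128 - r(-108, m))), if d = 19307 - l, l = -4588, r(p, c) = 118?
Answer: -18340/2021 ≈ -9.0747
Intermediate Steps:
d = 23895 (d = 19307 - 1*(-4588) = 19307 + 4588 = 23895)
(d - 5*1111)/((-76 + ((20 - 1*(-16)) - 1*25))**2 + (-6128 - r(-108, m))) = (23895 - 5*1111)/((-76 + ((20 - 1*(-16)) - 1*25))**2 + (-6128 - 1*118)) = (23895 - 5555)/((-76 + ((20 + 16) - 25))**2 + (-6128 - 118)) = 18340/((-76 + (36 - 25))**2 - 6246) = 18340/((-76 + 11)**2 - 6246) = 18340/((-65)**2 - 6246) = 18340/(4225 - 6246) = 18340/(-2021) = 18340*(-1/2021) = -18340/2021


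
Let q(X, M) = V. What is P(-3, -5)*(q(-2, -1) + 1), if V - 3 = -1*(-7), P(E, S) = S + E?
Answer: -88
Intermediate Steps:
P(E, S) = E + S
V = 10 (V = 3 - 1*(-7) = 3 + 7 = 10)
q(X, M) = 10
P(-3, -5)*(q(-2, -1) + 1) = (-3 - 5)*(10 + 1) = -8*11 = -88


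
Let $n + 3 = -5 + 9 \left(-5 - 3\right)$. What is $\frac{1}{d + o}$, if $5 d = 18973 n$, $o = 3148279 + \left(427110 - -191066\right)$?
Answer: $\frac{1}{3462887} \approx 2.8878 \cdot 10^{-7}$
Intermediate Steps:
$n = -80$ ($n = -3 + \left(-5 + 9 \left(-5 - 3\right)\right) = -3 + \left(-5 + 9 \left(-8\right)\right) = -3 - 77 = -80$)
$o = 3766455$ ($o = 3148279 + \left(427110 + 191066\right) = 3148279 + 618176 = 3766455$)
$d = -303568$ ($d = \frac{18973 \left(-80\right)}{5} = \frac{1}{5} \left(-1517840\right) = -303568$)
$\frac{1}{d + o} = \frac{1}{-303568 + 3766455} = \frac{1}{3462887}$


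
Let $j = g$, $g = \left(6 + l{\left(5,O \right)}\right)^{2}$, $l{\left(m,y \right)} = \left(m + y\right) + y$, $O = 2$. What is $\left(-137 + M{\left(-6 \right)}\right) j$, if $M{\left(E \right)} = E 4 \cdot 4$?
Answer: $-52425$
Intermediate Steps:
$l{\left(m,y \right)} = m + 2 y$
$M{\left(E \right)} = 16 E$ ($M{\left(E \right)} = 4 E 4 = 16 E$)
$g = 225$ ($g = \left(6 + \left(5 + 2 \cdot 2\right)\right)^{2} = \left(6 + \left(5 + 4\right)\right)^{2} = \left(6 + 9\right)^{2} = 15^{2} = 225$)
$j = 225$
$\left(-137 + M{\left(-6 \right)}\right) j = \left(-137 + 16 \left(-6\right)\right) 225 = \left(-137 - 96\right) 225 = \left(-233\right) 225 = -52425$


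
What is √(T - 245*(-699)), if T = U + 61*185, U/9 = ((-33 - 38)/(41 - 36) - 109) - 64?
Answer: 2*√1130345/5 ≈ 425.27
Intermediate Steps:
U = -8424/5 (U = 9*(((-33 - 38)/(41 - 36) - 109) - 64) = 9*((-71/5 - 109) - 64) = 9*(-616/5 - 64) = 9*(-936/5) = -8424/5 ≈ -1684.8)
T = 48001/5 (T = -8424/5 + 61*185 = -8424/5 + 11285 = 48001/5 ≈ 9600.2)
√(T - 245*(-699)) = √(48001/5 - 245*(-699)) = √(48001/5 + 171255) = √(904276/5) = 2*√1130345/5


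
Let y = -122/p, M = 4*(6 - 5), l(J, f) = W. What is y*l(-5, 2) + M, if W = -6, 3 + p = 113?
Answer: 586/55 ≈ 10.655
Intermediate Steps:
p = 110 (p = -3 + 113 = 110)
l(J, f) = -6
M = 4 (M = 4*1 = 4)
y = -61/55 (y = -122/110 = -122*1/110 = -61/55 ≈ -1.1091)
y*l(-5, 2) + M = -61/55*(-6) + 4 = 366/55 + 4 = 586/55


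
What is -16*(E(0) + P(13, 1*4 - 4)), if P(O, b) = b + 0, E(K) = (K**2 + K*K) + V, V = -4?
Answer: 64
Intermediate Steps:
E(K) = -4 + 2*K**2 (E(K) = (K**2 + K*K) - 4 = (K**2 + K**2) - 4 = 2*K**2 - 4 = -4 + 2*K**2)
P(O, b) = b
-16*(E(0) + P(13, 1*4 - 4)) = -16*((-4 + 2*0**2) + (1*4 - 4)) = -16*((-4 + 2*0) + (4 - 4)) = -16*((-4 + 0) + 0) = -16*(-4 + 0) = -16*(-4) = 64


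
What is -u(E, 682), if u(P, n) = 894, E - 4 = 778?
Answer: -894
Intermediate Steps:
E = 782 (E = 4 + 778 = 782)
-u(E, 682) = -1*894 = -894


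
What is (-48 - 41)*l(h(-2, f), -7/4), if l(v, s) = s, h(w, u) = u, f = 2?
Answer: 623/4 ≈ 155.75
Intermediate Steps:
(-48 - 41)*l(h(-2, f), -7/4) = (-48 - 41)*(-7/4) = -(-623)/4 = -89*(-7/4) = 623/4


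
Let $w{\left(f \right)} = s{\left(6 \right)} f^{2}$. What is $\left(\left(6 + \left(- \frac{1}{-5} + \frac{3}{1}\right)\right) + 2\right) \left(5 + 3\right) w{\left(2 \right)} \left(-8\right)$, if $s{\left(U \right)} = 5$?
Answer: $-14336$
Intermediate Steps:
$w{\left(f \right)} = 5 f^{2}$
$\left(\left(6 + \left(- \frac{1}{-5} + \frac{3}{1}\right)\right) + 2\right) \left(5 + 3\right) w{\left(2 \right)} \left(-8\right) = \left(\left(6 + \left(- \frac{1}{-5} + \frac{3}{1}\right)\right) + 2\right) \left(5 + 3\right) 5 \cdot 2^{2} \left(-8\right) = \left(\left(6 + \left(\left(-1\right) \left(- \frac{1}{5}\right) + 3 \cdot 1\right)\right) + 2\right) 8 \cdot 5 \cdot 4 \left(-8\right) = \left(\left(6 + \left(\frac{1}{5} + 3\right)\right) + 2\right) 8 \cdot 20 \left(-8\right) = \left(\left(6 + \frac{16}{5}\right) + 2\right) 8 \cdot 20 \left(-8\right) = \left(\frac{46}{5} + 2\right) 8 \cdot 20 \left(-8\right) = \frac{56}{5} \cdot 8 \cdot 20 \left(-8\right) = \frac{448}{5} \cdot 20 \left(-8\right) = 1792 \left(-8\right) = -14336$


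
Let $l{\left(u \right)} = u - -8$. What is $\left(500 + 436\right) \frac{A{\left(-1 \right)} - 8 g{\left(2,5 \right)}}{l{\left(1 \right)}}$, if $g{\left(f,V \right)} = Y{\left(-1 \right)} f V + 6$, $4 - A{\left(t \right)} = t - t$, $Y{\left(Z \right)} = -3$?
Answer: $20384$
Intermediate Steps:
$l{\left(u \right)} = 8 + u$ ($l{\left(u \right)} = u + 8 = 8 + u$)
$A{\left(t \right)} = 4$ ($A{\left(t \right)} = 4 - \left(t - t\right) = 4 - 0 = 4 + 0 = 4$)
$g{\left(f,V \right)} = 6 - 3 V f$ ($g{\left(f,V \right)} = - 3 f V + 6 = - 3 V f + 6 = 6 - 3 V f$)
$\left(500 + 436\right) \frac{A{\left(-1 \right)} - 8 g{\left(2,5 \right)}}{l{\left(1 \right)}} = \left(500 + 436\right) \frac{4 - 8 \left(6 - 15 \cdot 2\right)}{8 + 1} = 936 \frac{4 - 8 \left(6 - 30\right)}{9} = 936 \left(4 - -192\right) \frac{1}{9} = 936 \left(4 + 192\right) \frac{1}{9} = 936 \cdot 196 \cdot \frac{1}{9} = 936 \cdot \frac{196}{9} = 20384$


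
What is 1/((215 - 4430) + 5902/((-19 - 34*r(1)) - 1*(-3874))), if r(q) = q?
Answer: -3821/16099613 ≈ -0.00023733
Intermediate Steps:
1/((215 - 4430) + 5902/((-19 - 34*r(1)) - 1*(-3874))) = 1/((215 - 4430) + 5902/((-19 - 34*1) - 1*(-3874))) = 1/(-4215 + 5902/((-19 - 34) + 3874)) = 1/(-4215 + 5902/(-53 + 3874)) = 1/(-4215 + 5902/3821) = 1/(-16099613/3821) = -3821/16099613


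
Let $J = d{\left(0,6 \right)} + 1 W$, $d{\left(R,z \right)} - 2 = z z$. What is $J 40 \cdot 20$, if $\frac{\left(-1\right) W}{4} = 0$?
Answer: $30400$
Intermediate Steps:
$W = 0$ ($W = \left(-4\right) 0 = 0$)
$d{\left(R,z \right)} = 2 + z^{2}$ ($d{\left(R,z \right)} = 2 + z z = 2 + z^{2}$)
$J = 38$ ($J = \left(2 + 6^{2}\right) + 1 \cdot 0 = \left(2 + 36\right) + 0 = 38 + 0 = 38$)
$J 40 \cdot 20 = 38 \cdot 40 \cdot 20 = 1520 \cdot 20 = 30400$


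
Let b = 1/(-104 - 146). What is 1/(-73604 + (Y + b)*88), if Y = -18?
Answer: -125/9398544 ≈ -1.3300e-5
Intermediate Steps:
b = -1/250 (b = 1/(-250) = -1/250 ≈ -0.0040000)
1/(-73604 + (Y + b)*88) = 1/(-73604 + (-18 - 1/250)*88) = 1/(-73604 - 4501/250*88) = 1/(-73604 - 198044/125) = 1/(-9398544/125) = -125/9398544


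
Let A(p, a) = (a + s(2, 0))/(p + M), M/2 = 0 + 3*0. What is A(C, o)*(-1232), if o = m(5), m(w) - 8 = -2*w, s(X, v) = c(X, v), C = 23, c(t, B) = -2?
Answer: 4928/23 ≈ 214.26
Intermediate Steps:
s(X, v) = -2
m(w) = 8 - 2*w
o = -2 (o = 8 - 2*5 = 8 - 10 = -2)
M = 0 (M = 2*(0 + 3*0) = 2*(0 + 0) = 2*0 = 0)
A(p, a) = (-2 + a)/p (A(p, a) = (a - 2)/(p + 0) = (-2 + a)/p)
A(C, o)*(-1232) = ((-2 - 2)/23)*(-1232) = ((1/23)*(-4))*(-1232) = -4/23*(-1232) = 4928/23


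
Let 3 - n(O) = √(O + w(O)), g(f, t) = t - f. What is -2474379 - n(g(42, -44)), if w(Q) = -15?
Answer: -2474382 + I*√101 ≈ -2.4744e+6 + 10.05*I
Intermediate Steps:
n(O) = 3 - √(-15 + O) (n(O) = 3 - √(O - 15) = 3 - √(-15 + O))
-2474379 - n(g(42, -44)) = -2474379 - (3 - √(-15 + (-44 - 1*42))) = -2474379 - (3 - √(-15 + (-44 - 42))) = -2474379 - (3 - √(-15 - 86)) = -2474379 - (3 - √(-101)) = -2474379 - (3 - I*√101) = -2474379 + (-3 + I*√101) = -2474382 + I*√101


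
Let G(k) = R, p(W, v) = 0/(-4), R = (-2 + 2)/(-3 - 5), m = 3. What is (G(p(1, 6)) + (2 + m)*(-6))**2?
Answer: 900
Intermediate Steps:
R = 0 (R = 0/(-8) = 0*(-1/8) = 0)
p(W, v) = 0 (p(W, v) = 0*(-1/4) = 0)
G(k) = 0
(G(p(1, 6)) + (2 + m)*(-6))**2 = (0 + (2 + 3)*(-6))**2 = (0 + 5*(-6))**2 = (0 - 30)**2 = (-30)**2 = 900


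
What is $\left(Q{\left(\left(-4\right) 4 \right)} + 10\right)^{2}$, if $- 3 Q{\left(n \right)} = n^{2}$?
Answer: $\frac{51076}{9} \approx 5675.1$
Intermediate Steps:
$Q{\left(n \right)} = - \frac{n^{2}}{3}$
$\left(Q{\left(\left(-4\right) 4 \right)} + 10\right)^{2} = \left(- \frac{\left(\left(-4\right) 4\right)^{2}}{3} + 10\right)^{2} = \left(- \frac{\left(-16\right)^{2}}{3} + 10\right)^{2} = \left(\left(- \frac{1}{3}\right) 256 + 10\right)^{2} = \left(- \frac{256}{3} + 10\right)^{2} = \left(- \frac{226}{3}\right)^{2} = \frac{51076}{9}$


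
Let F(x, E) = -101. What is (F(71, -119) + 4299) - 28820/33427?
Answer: 140297726/33427 ≈ 4197.1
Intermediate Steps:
(F(71, -119) + 4299) - 28820/33427 = (-101 + 4299) - 28820/33427 = 4198 - 28820*1/33427 = 4198 - 28820/33427 = 140297726/33427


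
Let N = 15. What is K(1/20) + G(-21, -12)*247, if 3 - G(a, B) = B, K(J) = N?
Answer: 3720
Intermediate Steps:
K(J) = 15
G(a, B) = 3 - B
K(1/20) + G(-21, -12)*247 = 15 + (3 - 1*(-12))*247 = 15 + (3 + 12)*247 = 15 + 15*247 = 15 + 3705 = 3720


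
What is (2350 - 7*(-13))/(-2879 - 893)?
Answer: -2441/3772 ≈ -0.64714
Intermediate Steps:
(2350 - 7*(-13))/(-2879 - 893) = (2350 + 91)/(-3772) = 2441*(-1/3772) = -2441/3772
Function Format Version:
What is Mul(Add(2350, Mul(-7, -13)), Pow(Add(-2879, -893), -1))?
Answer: Rational(-2441, 3772) ≈ -0.64714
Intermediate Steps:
Mul(Add(2350, Mul(-7, -13)), Pow(Add(-2879, -893), -1)) = Mul(Add(2350, 91), Pow(-3772, -1)) = Mul(2441, Rational(-1, 3772)) = Rational(-2441, 3772)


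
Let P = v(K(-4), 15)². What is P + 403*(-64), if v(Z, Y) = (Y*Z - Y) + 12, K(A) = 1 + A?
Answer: -23488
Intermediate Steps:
v(Z, Y) = 12 - Y + Y*Z (v(Z, Y) = (-Y + Y*Z) + 12 = 12 - Y + Y*Z)
P = 2304 (P = (12 - 1*15 + 15*(1 - 4))² = (12 - 15 + 15*(-3))² = (12 - 15 - 45)² = (-48)² = 2304)
P + 403*(-64) = 2304 + 403*(-64) = 2304 - 25792 = -23488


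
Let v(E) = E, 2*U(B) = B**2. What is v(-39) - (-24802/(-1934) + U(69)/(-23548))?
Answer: -2355565057/45541832 ≈ -51.723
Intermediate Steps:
U(B) = B**2/2
v(-39) - (-24802/(-1934) + U(69)/(-23548)) = -39 - (-24802/(-1934) + ((1/2)*69**2)/(-23548)) = -39 - (-24802*(-1/1934) + ((1/2)*4761)*(-1/23548)) = -39 - (12401/967 + (4761/2)*(-1/23548)) = -39 - (12401/967 - 4761/47096) = -39 - 1*579433609/45541832 = -39 - 579433609/45541832 = -2355565057/45541832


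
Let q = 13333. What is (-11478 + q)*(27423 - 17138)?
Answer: 19078675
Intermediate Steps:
(-11478 + q)*(27423 - 17138) = (-11478 + 13333)*(27423 - 17138) = 1855*10285 = 19078675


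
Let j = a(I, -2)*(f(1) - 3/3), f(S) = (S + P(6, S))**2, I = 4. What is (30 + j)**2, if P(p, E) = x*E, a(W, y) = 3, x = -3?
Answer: 1521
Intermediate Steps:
P(p, E) = -3*E
f(S) = 4*S**2 (f(S) = (S - 3*S)**2 = (-2*S)**2 = 4*S**2)
j = 9 (j = 3*(4*1**2 - 3/3) = 3*(4*1 - 3*1/3) = 3*(4 - 1) = 3*3 = 9)
(30 + j)**2 = (30 + 9)**2 = 39**2 = 1521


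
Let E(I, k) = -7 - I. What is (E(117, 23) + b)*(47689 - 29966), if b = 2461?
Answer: 41418651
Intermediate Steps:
(E(117, 23) + b)*(47689 - 29966) = ((-7 - 1*117) + 2461)*(47689 - 29966) = ((-7 - 117) + 2461)*17723 = (-124 + 2461)*17723 = 2337*17723 = 41418651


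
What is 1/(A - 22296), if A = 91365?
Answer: 1/69069 ≈ 1.4478e-5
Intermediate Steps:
1/(A - 22296) = 1/(91365 - 22296) = 1/69069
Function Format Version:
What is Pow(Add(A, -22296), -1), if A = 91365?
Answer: Rational(1, 69069) ≈ 1.4478e-5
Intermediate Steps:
Pow(Add(A, -22296), -1) = Pow(Add(91365, -22296), -1) = Pow(69069, -1) = Rational(1, 69069)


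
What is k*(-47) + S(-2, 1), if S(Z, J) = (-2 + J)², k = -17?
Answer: 800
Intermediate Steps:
k*(-47) + S(-2, 1) = -17*(-47) + (-2 + 1)² = 799 + (-1)² = 799 + 1 = 800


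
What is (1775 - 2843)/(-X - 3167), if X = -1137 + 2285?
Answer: 1068/4315 ≈ 0.24751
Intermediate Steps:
X = 1148
(1775 - 2843)/(-X - 3167) = (1775 - 2843)/(-1*1148 - 3167) = -1068/(-1148 - 3167) = -1068/(-4315) = -1068*(-1/4315) = 1068/4315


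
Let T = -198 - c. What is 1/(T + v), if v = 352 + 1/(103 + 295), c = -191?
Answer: 398/137311 ≈ 0.0028985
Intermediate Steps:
T = -7 (T = -198 - 1*(-191) = -198 + 191 = -7)
v = 140097/398 (v = 352 + 1/398 = 140097/398 ≈ 352.00)
1/(T + v) = 1/(-7 + 140097/398) = 1/(137311/398) = 398/137311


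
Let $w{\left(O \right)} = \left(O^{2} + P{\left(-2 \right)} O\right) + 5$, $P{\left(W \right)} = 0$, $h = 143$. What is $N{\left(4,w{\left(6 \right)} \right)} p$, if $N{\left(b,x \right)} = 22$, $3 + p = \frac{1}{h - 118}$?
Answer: $- \frac{1628}{25} \approx -65.12$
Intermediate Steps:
$w{\left(O \right)} = 5 + O^{2}$ ($w{\left(O \right)} = \left(O^{2} + 0 O\right) + 5 = \left(O^{2} + 0\right) + 5 = O^{2} + 5 = 5 + O^{2}$)
$p = - \frac{74}{25}$ ($p = -3 + \frac{1}{143 - 118} = -3 + \frac{1}{25} = - \frac{74}{25} \approx -2.96$)
$N{\left(4,w{\left(6 \right)} \right)} p = 22 \left(- \frac{74}{25}\right) = - \frac{1628}{25}$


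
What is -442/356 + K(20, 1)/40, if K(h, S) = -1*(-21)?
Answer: -2551/3560 ≈ -0.71657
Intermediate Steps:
K(h, S) = 21
-442/356 + K(20, 1)/40 = -442/356 + 21/40 = -442*1/356 + 21*(1/40) = -221/178 + 21/40 = -2551/3560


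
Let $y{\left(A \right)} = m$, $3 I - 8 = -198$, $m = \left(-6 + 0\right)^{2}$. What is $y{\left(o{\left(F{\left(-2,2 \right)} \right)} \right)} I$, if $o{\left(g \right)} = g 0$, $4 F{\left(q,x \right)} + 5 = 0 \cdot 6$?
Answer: $-2280$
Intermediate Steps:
$F{\left(q,x \right)} = - \frac{5}{4}$ ($F{\left(q,x \right)} = - \frac{5}{4} + \frac{0 \cdot 6}{4} = - \frac{5}{4} + \frac{1}{4} \cdot 0 = - \frac{5}{4} + 0 = - \frac{5}{4}$)
$m = 36$ ($m = \left(-6\right)^{2} = 36$)
$I = - \frac{190}{3}$ ($I = \frac{8}{3} + \frac{1}{3} \left(-198\right) = \frac{8}{3} - 66 = - \frac{190}{3} \approx -63.333$)
$o{\left(g \right)} = 0$
$y{\left(A \right)} = 36$
$y{\left(o{\left(F{\left(-2,2 \right)} \right)} \right)} I = 36 \left(- \frac{190}{3}\right) = -2280$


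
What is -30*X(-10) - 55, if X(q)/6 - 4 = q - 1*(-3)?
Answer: 485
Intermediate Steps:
X(q) = 42 + 6*q (X(q) = 24 + 6*(q - 1*(-3)) = 24 + 6*(q + 3) = 24 + 6*(3 + q) = 24 + (18 + 6*q) = 42 + 6*q)
-30*X(-10) - 55 = -30*(42 + 6*(-10)) - 55 = -30*(42 - 60) - 55 = -30*(-18) - 55 = 540 - 55 = 485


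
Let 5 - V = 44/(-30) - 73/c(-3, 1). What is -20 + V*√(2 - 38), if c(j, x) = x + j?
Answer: -20 - 901*I/5 ≈ -20.0 - 180.2*I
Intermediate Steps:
c(j, x) = j + x
V = -901/30 (V = 5 - (44/(-30) - 73/(-3 + 1)) = 5 - (44*(-1/30) - 73/(-2)) = 5 - (-22/15 - 73*(-½)) = 5 - (-22/15 + 73/2) = 5 - 1*1051/30 = 5 - 1051/30 = -901/30 ≈ -30.033)
-20 + V*√(2 - 38) = -20 - 901*√(2 - 38)/30 = -20 - 901*I/5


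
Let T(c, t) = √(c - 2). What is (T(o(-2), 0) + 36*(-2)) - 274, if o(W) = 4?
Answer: -346 + √2 ≈ -344.59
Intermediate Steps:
T(c, t) = √(-2 + c)
(T(o(-2), 0) + 36*(-2)) - 274 = (√(-2 + 4) + 36*(-2)) - 274 = (√2 - 72) - 274 = (-72 + √2) - 274 = -346 + √2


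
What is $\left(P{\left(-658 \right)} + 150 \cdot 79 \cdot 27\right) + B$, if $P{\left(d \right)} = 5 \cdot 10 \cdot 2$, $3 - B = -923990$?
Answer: $1244043$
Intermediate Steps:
$B = 923993$ ($B = 3 - -923990 = 3 + 923990 = 923993$)
$P{\left(d \right)} = 100$ ($P{\left(d \right)} = 50 \cdot 2 = 100$)
$\left(P{\left(-658 \right)} + 150 \cdot 79 \cdot 27\right) + B = \left(100 + 150 \cdot 79 \cdot 27\right) + 923993 = \left(100 + 11850 \cdot 27\right) + 923993 = \left(100 + 319950\right) + 923993 = 320050 + 923993 = 1244043$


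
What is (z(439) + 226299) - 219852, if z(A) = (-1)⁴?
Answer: 6448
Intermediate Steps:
z(A) = 1
(z(439) + 226299) - 219852 = (1 + 226299) - 219852 = 226300 - 219852 = 6448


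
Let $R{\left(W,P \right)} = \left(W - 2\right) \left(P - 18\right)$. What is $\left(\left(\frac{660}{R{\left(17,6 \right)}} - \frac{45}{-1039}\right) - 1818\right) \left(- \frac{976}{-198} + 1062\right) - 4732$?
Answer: $- \frac{601204642756}{308583} \approx -1.9483 \cdot 10^{6}$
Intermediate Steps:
$R{\left(W,P \right)} = \left(-18 + P\right) \left(-2 + W\right)$ ($R{\left(W,P \right)} = \left(-2 + W\right) \left(-18 + P\right) = \left(-18 + P\right) \left(-2 + W\right)$)
$\left(\left(\frac{660}{R{\left(17,6 \right)}} - \frac{45}{-1039}\right) - 1818\right) \left(- \frac{976}{-198} + 1062\right) - 4732 = \left(\left(\frac{660}{36 - 306 - 12 + 6 \cdot 17} - \frac{45}{-1039}\right) - 1818\right) \left(- \frac{976}{-198} + 1062\right) - 4732 = \left(\left(\frac{660}{36 - 306 - 12 + 102} - - \frac{45}{1039}\right) - 1818\right) \left(\left(-976\right) \left(- \frac{1}{198}\right) + 1062\right) - 4732 = \left(\left(\frac{660}{-180} + \frac{45}{1039}\right) - 1818\right) \left(\frac{488}{99} + 1062\right) - 4732 = \left(\left(660 \left(- \frac{1}{180}\right) + \frac{45}{1039}\right) - 1818\right) \frac{105626}{99} - 4732 = \left(\left(- \frac{11}{3} + \frac{45}{1039}\right) - 1818\right) \frac{105626}{99} - 4732 = \left(- \frac{11294}{3117} - 1818\right) \frac{105626}{99} - 4732 = \left(- \frac{5678000}{3117}\right) \frac{105626}{99} - 4732 = - \frac{599744428000}{308583} - 4732 = - \frac{601204642756}{308583}$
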